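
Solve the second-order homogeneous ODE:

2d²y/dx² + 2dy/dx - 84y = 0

Characteristic equation: 2r² + 2r - 84 = 0
Divide by 2: r² + r - 42 = 0
Roots: r = 6, -7 (distinct real)
General solution: y = C₁e^(6x) + C₂e^(-7x)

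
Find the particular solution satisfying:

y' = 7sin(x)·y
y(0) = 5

General solution: y = Ce^(-7cos(x))
Applying IC y(0) = 5:
Particular solution: y = 5e^(7(1-cos(x)))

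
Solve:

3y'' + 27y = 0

Characteristic equation: 3r² + 27 = 0
Divide by 3: r² + 9 = 0
Roots: r = ±3i (complex conjugates)
General solution: y = C₁cos(3x) + C₂sin(3x)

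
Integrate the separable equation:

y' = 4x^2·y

Separating variables and integrating:
ln|y| = 4x^3/3 + C

General solution: y = Ce^(4x^3/3)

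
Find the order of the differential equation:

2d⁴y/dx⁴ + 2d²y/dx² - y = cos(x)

The order is 4 (highest derivative is of order 4).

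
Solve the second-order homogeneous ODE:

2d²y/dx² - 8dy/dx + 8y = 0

Characteristic equation: 2r² - 8r + 8 = 0
Divide by 2: r² - 4r + 4 = 0
Factored: (r - 2)² = 0
Repeated root: r = 2
General solution: y = (C₁ + C₂x)e^(2x)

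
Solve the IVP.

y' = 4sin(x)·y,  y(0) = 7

General solution: y = Ce^(-4cos(x))
Applying IC y(0) = 7:
Particular solution: y = 7e^(4(1-cos(x)))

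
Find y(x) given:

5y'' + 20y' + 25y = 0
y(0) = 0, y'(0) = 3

General solution: y = e^(-2x)(C₁cos(x) + C₂sin(x))
Complex roots r = -2 ± i
Applying ICs: C₁ = 0, C₂ = 3
Particular solution: y = e^(-2x)(3sin(x))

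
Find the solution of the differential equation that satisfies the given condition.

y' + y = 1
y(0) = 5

General solution: y = 1 + Ce^(-x)
Applying y(0) = 5: C = 5 - 1 = 4
Particular solution: y = 1 + 4e^(-x)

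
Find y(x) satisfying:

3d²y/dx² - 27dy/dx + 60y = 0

Characteristic equation: 3r² - 27r + 60 = 0
Divide by 3: r² - 9r + 20 = 0
Roots: r = 4, 5 (distinct real)
General solution: y = C₁e^(4x) + C₂e^(5x)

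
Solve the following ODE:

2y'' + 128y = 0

Characteristic equation: 2r² + 128 = 0
Divide by 2: r² + 64 = 0
Roots: r = ±8i (complex conjugates)
General solution: y = C₁cos(8x) + C₂sin(8x)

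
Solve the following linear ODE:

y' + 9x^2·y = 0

Using integrating factor method:

General solution: y = Ce^(-3x^3)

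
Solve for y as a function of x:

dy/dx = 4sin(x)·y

Separating variables and integrating:
ln|y| = -4cos(x) + C

General solution: y = Ce^(-4cos(x))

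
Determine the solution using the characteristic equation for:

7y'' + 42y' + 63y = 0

Characteristic equation: 7r² + 42r + 63 = 0
Divide by 7: r² + 6r + 9 = 0
Factored: (r + 3)² = 0
Repeated root: r = -3
General solution: y = (C₁ + C₂x)e^(-3x)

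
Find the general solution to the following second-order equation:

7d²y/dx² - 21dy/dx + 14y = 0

Characteristic equation: 7r² - 21r + 14 = 0
Divide by 7: r² - 3r + 2 = 0
Roots: r = 1, 2 (distinct real)
General solution: y = C₁e^x + C₂e^(2x)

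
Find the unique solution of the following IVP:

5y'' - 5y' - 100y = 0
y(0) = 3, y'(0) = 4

General solution: y = C₁e^(5x) + C₂e^(-4x)
Applying ICs: C₁ = 16/9, C₂ = 11/9
Particular solution: y = (16/9)e^(5x) + (11/9)e^(-4x)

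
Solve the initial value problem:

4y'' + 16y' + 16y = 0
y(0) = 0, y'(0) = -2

General solution: y = (C₁ + C₂x)e^(-2x)
Repeated root r = -2
Applying ICs: C₁ = 0, C₂ = -2
Particular solution: y = -2xe^(-2x)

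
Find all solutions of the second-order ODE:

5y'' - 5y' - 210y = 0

Characteristic equation: 5r² - 5r - 210 = 0
Divide by 5: r² - r - 42 = 0
Roots: r = 7, -6 (distinct real)
General solution: y = C₁e^(7x) + C₂e^(-6x)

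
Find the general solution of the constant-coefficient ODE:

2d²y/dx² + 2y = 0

Characteristic equation: 2r² + 2 = 0
Divide by 2: r² + 1 = 0
Roots: r = ±i (complex conjugates)
General solution: y = C₁cos(x) + C₂sin(x)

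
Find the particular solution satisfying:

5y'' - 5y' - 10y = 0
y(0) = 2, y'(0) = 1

General solution: y = C₁e^(2x) + C₂e^(-x)
Applying ICs: C₁ = 1, C₂ = 1
Particular solution: y = e^(2x) + e^(-x)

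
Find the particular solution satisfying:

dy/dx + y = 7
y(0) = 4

General solution: y = 7 + Ce^(-x)
Applying y(0) = 4: C = 4 - 7 = -3
Particular solution: y = 7 - 3e^(-x)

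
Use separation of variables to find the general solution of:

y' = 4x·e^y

Separating variables and integrating:
-e^(-y) = 2x² + C

General solution: y = -ln(C - 2x²)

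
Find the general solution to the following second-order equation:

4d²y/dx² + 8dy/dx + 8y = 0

Characteristic equation: 4r² + 8r + 8 = 0
Divide by 4: r² + 2r + 2 = 0
Roots: r = -1 ± i (complex conjugates)
General solution: y = e^(-x)(C₁cos(x) + C₂sin(x))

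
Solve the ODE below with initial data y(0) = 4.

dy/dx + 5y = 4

General solution: y = 4/5 + Ce^(-5x)
Applying y(0) = 4: C = 4 - 4/5 = 16/5
Particular solution: y = 4/5 + (16/5)e^(-5x)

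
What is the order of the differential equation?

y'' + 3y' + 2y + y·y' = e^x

The order is 2 (highest derivative is of order 2).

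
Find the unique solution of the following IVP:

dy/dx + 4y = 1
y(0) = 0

General solution: y = 1/4 + Ce^(-4x)
Applying y(0) = 0: C = 0 - 1/4 = -1/4
Particular solution: y = 1/4 - (1/4)e^(-4x)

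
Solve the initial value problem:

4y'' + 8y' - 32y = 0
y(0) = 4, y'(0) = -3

General solution: y = C₁e^(2x) + C₂e^(-4x)
Applying ICs: C₁ = 13/6, C₂ = 11/6
Particular solution: y = (13/6)e^(2x) + (11/6)e^(-4x)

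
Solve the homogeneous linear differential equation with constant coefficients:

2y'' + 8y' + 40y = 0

Characteristic equation: 2r² + 8r + 40 = 0
Divide by 2: r² + 4r + 20 = 0
Roots: r = -2 ± 4i (complex conjugates)
General solution: y = e^(-2x)(C₁cos(4x) + C₂sin(4x))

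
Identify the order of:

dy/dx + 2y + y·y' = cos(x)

The order is 1 (highest derivative is of order 1).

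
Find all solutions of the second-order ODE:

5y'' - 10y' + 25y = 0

Characteristic equation: 5r² - 10r + 25 = 0
Divide by 5: r² - 2r + 5 = 0
Roots: r = 1 ± 2i (complex conjugates)
General solution: y = e^x(C₁cos(2x) + C₂sin(2x))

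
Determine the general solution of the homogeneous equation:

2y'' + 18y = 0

Characteristic equation: 2r² + 18 = 0
Divide by 2: r² + 9 = 0
Roots: r = ±3i (complex conjugates)
General solution: y = C₁cos(3x) + C₂sin(3x)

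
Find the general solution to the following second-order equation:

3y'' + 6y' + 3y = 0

Characteristic equation: 3r² + 6r + 3 = 0
Divide by 3: r² + 2r + 1 = 0
Factored: (r + 1)² = 0
Repeated root: r = -1
General solution: y = (C₁ + C₂x)e^(-x)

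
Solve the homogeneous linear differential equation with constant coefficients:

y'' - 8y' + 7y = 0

Characteristic equation: r² - 8r + 7 = 0
Roots: r = 7, 1 (distinct real)
General solution: y = C₁e^(7x) + C₂e^x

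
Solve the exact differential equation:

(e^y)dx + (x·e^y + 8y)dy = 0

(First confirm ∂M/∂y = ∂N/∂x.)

Verify exactness: ∂M/∂y = ∂N/∂x ✓
Find F(x,y) such that ∂F/∂x = M, ∂F/∂y = N
Solution: x·e^y + 4y² = C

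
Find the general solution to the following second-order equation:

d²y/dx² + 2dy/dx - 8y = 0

Characteristic equation: r² + 2r - 8 = 0
Roots: r = 2, -4 (distinct real)
General solution: y = C₁e^(2x) + C₂e^(-4x)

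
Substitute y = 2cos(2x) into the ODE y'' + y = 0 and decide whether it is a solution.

Verification:
y'' = -8cos(2x)
y'' + y ≠ 0 (frequency mismatch: got 4 instead of 1)

No, it is not a solution.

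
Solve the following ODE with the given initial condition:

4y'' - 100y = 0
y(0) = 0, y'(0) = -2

General solution: y = C₁e^(5x) + C₂e^(-5x)
Applying ICs: C₁ = -1/5, C₂ = 1/5
Particular solution: y = -(1/5)e^(5x) + (1/5)e^(-5x)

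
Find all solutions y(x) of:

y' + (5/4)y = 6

Using integrating factor method:

General solution: y = 24/5 + Ce^(-5x/4)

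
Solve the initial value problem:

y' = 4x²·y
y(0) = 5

General solution: y = Ce^(4x³/3)
Applying IC y(0) = 5:
Particular solution: y = 5e^(4x³/3)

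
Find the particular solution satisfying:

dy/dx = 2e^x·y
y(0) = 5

General solution: y = Ce^(2e^x)
Applying IC y(0) = 5:
Particular solution: y = 5e^(2(e^x - 1))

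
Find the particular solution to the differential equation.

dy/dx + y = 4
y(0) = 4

General solution: y = 4 + Ce^(-x)
Applying y(0) = 4: C = 4 - 4 = 0
Particular solution: y = 4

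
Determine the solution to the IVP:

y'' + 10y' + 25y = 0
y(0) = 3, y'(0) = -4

General solution: y = (C₁ + C₂x)e^(-5x)
Repeated root r = -5
Applying ICs: C₁ = 3, C₂ = 11
Particular solution: y = (3 + 11x)e^(-5x)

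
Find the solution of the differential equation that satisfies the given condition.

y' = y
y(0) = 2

General solution: y = Ce^x
Applying IC y(0) = 2:
Particular solution: y = 2e^x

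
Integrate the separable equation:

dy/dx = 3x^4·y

Separating variables and integrating:
ln|y| = 3x^5/5 + C

General solution: y = Ce^(3x^5/5)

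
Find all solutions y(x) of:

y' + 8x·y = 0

Using integrating factor method:

General solution: y = Ce^(-4x^2)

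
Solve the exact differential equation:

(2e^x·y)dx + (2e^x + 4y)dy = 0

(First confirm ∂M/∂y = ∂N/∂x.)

Verify exactness: ∂M/∂y = ∂N/∂x ✓
Find F(x,y) such that ∂F/∂x = M, ∂F/∂y = N
Solution: 2e^x·y + 2y² = C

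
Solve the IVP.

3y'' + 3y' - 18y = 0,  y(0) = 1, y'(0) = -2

General solution: y = C₁e^(2x) + C₂e^(-3x)
Applying ICs: C₁ = 1/5, C₂ = 4/5
Particular solution: y = (1/5)e^(2x) + (4/5)e^(-3x)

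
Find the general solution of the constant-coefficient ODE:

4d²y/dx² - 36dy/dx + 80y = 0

Characteristic equation: 4r² - 36r + 80 = 0
Divide by 4: r² - 9r + 20 = 0
Roots: r = 4, 5 (distinct real)
General solution: y = C₁e^(4x) + C₂e^(5x)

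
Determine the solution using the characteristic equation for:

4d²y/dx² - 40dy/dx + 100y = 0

Characteristic equation: 4r² - 40r + 100 = 0
Divide by 4: r² - 10r + 25 = 0
Factored: (r - 5)² = 0
Repeated root: r = 5
General solution: y = (C₁ + C₂x)e^(5x)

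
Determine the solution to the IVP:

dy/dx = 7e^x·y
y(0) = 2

General solution: y = Ce^(7e^x)
Applying IC y(0) = 2:
Particular solution: y = 2e^(7(e^x - 1))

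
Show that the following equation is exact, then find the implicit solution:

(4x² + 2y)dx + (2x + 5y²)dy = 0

Verify exactness: ∂M/∂y = ∂N/∂x ✓
Find F(x,y) such that ∂F/∂x = M, ∂F/∂y = N
Solution: 4x³/3 + 2xy + 5y³/3 = C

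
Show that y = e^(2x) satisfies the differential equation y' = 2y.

Verification:
y = e^(2x)
y' = 2e^(2x)
2y = 2e^(2x)
y' = 2y ✓

Yes, it is a solution.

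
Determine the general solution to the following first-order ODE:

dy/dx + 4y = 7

Using integrating factor method:

General solution: y = 7/4 + Ce^(-4x)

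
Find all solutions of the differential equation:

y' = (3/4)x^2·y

Separating variables and integrating:
ln|y| = x^3/4 + C

General solution: y = Ce^(x^3/4)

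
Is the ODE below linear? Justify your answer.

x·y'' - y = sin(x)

Yes. Linear (y and its derivatives appear to the first power only, no products of y terms)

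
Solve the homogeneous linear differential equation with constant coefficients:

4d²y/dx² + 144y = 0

Characteristic equation: 4r² + 144 = 0
Divide by 4: r² + 36 = 0
Roots: r = ±6i (complex conjugates)
General solution: y = C₁cos(6x) + C₂sin(6x)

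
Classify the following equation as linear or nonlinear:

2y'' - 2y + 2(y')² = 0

Nonlinear ((y')² term)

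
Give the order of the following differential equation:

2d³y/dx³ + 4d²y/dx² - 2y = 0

The order is 3 (highest derivative is of order 3).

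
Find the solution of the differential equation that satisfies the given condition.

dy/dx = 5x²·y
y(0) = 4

General solution: y = Ce^(5x³/3)
Applying IC y(0) = 4:
Particular solution: y = 4e^(5x³/3)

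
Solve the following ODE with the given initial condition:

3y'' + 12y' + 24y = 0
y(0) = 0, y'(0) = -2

General solution: y = e^(-2x)(C₁cos(2x) + C₂sin(2x))
Complex roots r = -2 ± 2i
Applying ICs: C₁ = 0, C₂ = -1
Particular solution: y = e^(-2x)(-sin(2x))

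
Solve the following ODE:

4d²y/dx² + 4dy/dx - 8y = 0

Characteristic equation: 4r² + 4r - 8 = 0
Divide by 4: r² + r - 2 = 0
Roots: r = 1, -2 (distinct real)
General solution: y = C₁e^x + C₂e^(-2x)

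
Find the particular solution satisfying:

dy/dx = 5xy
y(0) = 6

General solution: y = Ce^(5x²/2)
Applying IC y(0) = 6:
Particular solution: y = 6e^(5x²/2)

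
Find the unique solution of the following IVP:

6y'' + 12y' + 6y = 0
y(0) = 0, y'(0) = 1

General solution: y = (C₁ + C₂x)e^(-x)
Repeated root r = -1
Applying ICs: C₁ = 0, C₂ = 1
Particular solution: y = xe^(-x)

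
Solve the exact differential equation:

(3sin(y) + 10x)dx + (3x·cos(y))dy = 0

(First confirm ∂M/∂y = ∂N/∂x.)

Verify exactness: ∂M/∂y = ∂N/∂x ✓
Find F(x,y) such that ∂F/∂x = M, ∂F/∂y = N
Solution: 3x·sin(y) + 5x² = C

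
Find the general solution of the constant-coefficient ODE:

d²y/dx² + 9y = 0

Characteristic equation: r² + 9 = 0
Roots: r = ±3i (complex conjugates)
General solution: y = C₁cos(3x) + C₂sin(3x)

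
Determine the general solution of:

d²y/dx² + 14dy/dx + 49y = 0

Characteristic equation: r² + 14r + 49 = 0
Factored: (r + 7)² = 0
Repeated root: r = -7
General solution: y = (C₁ + C₂x)e^(-7x)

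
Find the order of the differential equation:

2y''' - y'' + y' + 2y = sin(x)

The order is 3 (highest derivative is of order 3).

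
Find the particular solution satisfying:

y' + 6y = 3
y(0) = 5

General solution: y = 1/2 + Ce^(-6x)
Applying y(0) = 5: C = 5 - 1/2 = 9/2
Particular solution: y = 1/2 + (9/2)e^(-6x)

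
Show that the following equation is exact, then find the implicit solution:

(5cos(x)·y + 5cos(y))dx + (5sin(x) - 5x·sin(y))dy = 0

Verify exactness: ∂M/∂y = ∂N/∂x ✓
Find F(x,y) such that ∂F/∂x = M, ∂F/∂y = N
Solution: 5sin(x)·y + 5x·cos(y) = C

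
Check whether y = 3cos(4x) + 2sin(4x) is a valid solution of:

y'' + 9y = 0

Verification:
y'' = -48cos(4x) - 32sin(4x)
y'' + 9y ≠ 0 (frequency mismatch: got 16 instead of 9)

No, it is not a solution.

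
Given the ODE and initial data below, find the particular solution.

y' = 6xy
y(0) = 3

General solution: y = Ce^(3x²)
Applying IC y(0) = 3:
Particular solution: y = 3e^(3x²)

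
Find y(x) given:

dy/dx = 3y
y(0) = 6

General solution: y = Ce^(3x)
Applying IC y(0) = 6:
Particular solution: y = 6e^(3x)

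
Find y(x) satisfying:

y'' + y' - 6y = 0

Characteristic equation: r² + r - 6 = 0
Roots: r = 2, -3 (distinct real)
General solution: y = C₁e^(2x) + C₂e^(-3x)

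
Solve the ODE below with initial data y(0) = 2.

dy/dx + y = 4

General solution: y = 4 + Ce^(-x)
Applying y(0) = 2: C = 2 - 4 = -2
Particular solution: y = 4 - 2e^(-x)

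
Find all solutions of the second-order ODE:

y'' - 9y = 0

Characteristic equation: r² - 9 = 0
Roots: r = 3, -3 (distinct real)
General solution: y = C₁e^(3x) + C₂e^(-3x)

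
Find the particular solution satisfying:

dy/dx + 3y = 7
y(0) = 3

General solution: y = 7/3 + Ce^(-3x)
Applying y(0) = 3: C = 3 - 7/3 = 2/3
Particular solution: y = 7/3 + (2/3)e^(-3x)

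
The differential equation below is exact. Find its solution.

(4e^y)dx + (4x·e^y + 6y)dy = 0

Verify exactness: ∂M/∂y = ∂N/∂x ✓
Find F(x,y) such that ∂F/∂x = M, ∂F/∂y = N
Solution: 4x·e^y + 3y² = C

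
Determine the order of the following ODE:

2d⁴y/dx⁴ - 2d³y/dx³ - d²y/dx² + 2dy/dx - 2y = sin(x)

The order is 4 (highest derivative is of order 4).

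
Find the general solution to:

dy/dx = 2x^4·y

Separating variables and integrating:
ln|y| = 2x^5/5 + C

General solution: y = Ce^(2x^5/5)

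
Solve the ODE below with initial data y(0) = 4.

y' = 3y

General solution: y = Ce^(3x)
Applying IC y(0) = 4:
Particular solution: y = 4e^(3x)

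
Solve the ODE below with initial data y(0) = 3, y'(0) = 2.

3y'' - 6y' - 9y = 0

General solution: y = C₁e^(3x) + C₂e^(-x)
Applying ICs: C₁ = 5/4, C₂ = 7/4
Particular solution: y = (5/4)e^(3x) + (7/4)e^(-x)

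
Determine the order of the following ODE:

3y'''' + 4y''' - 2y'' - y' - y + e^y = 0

The order is 4 (highest derivative is of order 4).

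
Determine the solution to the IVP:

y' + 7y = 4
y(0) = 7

General solution: y = 4/7 + Ce^(-7x)
Applying y(0) = 7: C = 7 - 4/7 = 45/7
Particular solution: y = 4/7 + (45/7)e^(-7x)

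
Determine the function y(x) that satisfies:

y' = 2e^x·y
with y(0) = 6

General solution: y = Ce^(2e^x)
Applying IC y(0) = 6:
Particular solution: y = 6e^(2(e^x - 1))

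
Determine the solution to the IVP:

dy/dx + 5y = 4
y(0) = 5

General solution: y = 4/5 + Ce^(-5x)
Applying y(0) = 5: C = 5 - 4/5 = 21/5
Particular solution: y = 4/5 + (21/5)e^(-5x)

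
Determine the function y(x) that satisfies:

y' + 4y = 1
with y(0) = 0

General solution: y = 1/4 + Ce^(-4x)
Applying y(0) = 0: C = 0 - 1/4 = -1/4
Particular solution: y = 1/4 - (1/4)e^(-4x)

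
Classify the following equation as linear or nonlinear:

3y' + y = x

Linear (y and its derivatives appear to the first power only, no products of y terms)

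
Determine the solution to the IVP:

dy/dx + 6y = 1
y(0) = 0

General solution: y = 1/6 + Ce^(-6x)
Applying y(0) = 0: C = 0 - 1/6 = -1/6
Particular solution: y = 1/6 - (1/6)e^(-6x)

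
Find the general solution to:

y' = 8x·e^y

Separating variables and integrating:
-e^(-y) = 4x² + C

General solution: y = -ln(C - 4x²)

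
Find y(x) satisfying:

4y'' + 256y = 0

Characteristic equation: 4r² + 256 = 0
Divide by 4: r² + 64 = 0
Roots: r = ±8i (complex conjugates)
General solution: y = C₁cos(8x) + C₂sin(8x)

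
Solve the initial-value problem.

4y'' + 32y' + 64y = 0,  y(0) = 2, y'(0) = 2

General solution: y = (C₁ + C₂x)e^(-4x)
Repeated root r = -4
Applying ICs: C₁ = 2, C₂ = 10
Particular solution: y = (2 + 10x)e^(-4x)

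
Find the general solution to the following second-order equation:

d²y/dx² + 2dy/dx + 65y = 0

Characteristic equation: r² + 2r + 65 = 0
Roots: r = -1 ± 8i (complex conjugates)
General solution: y = e^(-x)(C₁cos(8x) + C₂sin(8x))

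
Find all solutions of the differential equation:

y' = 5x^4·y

Separating variables and integrating:
ln|y| = x^5 + C

General solution: y = Ce^(x^5)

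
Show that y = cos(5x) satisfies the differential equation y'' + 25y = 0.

Verification:
y'' = -25cos(5x)
y'' + 25y = 0 ✓

Yes, it is a solution.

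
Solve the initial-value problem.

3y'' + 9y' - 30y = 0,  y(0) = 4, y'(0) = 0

General solution: y = C₁e^(2x) + C₂e^(-5x)
Applying ICs: C₁ = 20/7, C₂ = 8/7
Particular solution: y = (20/7)e^(2x) + (8/7)e^(-5x)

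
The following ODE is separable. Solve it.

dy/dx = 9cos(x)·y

Separating variables and integrating:
ln|y| = 9sin(x) + C

General solution: y = Ce^(9sin(x))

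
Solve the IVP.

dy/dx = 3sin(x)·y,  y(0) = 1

General solution: y = Ce^(-3cos(x))
Applying IC y(0) = 1:
Particular solution: y = e^(3(1-cos(x)))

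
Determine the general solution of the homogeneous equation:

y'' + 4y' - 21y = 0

Characteristic equation: r² + 4r - 21 = 0
Roots: r = 3, -7 (distinct real)
General solution: y = C₁e^(3x) + C₂e^(-7x)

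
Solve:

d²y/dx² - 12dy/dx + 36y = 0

Characteristic equation: r² - 12r + 36 = 0
Factored: (r - 6)² = 0
Repeated root: r = 6
General solution: y = (C₁ + C₂x)e^(6x)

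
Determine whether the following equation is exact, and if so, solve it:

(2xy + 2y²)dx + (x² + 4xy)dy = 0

Verify exactness: ∂M/∂y = ∂N/∂x ✓
Find F(x,y) such that ∂F/∂x = M, ∂F/∂y = N
Solution: x²y + 2xy² = C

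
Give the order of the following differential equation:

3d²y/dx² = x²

The order is 2 (highest derivative is of order 2).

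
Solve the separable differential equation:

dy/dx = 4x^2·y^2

Separating variables and integrating:
-1/y = 4x^3/3 + C

General solution: y^-1 = (-4/3)x^3 + C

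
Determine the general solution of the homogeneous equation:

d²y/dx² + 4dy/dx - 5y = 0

Characteristic equation: r² + 4r - 5 = 0
Roots: r = 1, -5 (distinct real)
General solution: y = C₁e^x + C₂e^(-5x)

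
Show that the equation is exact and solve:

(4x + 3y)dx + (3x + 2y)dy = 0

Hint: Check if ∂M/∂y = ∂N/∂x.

Verify exactness: ∂M/∂y = ∂N/∂x ✓
Find F(x,y) such that ∂F/∂x = M, ∂F/∂y = N
Solution: 2x² + 3xy + y² = C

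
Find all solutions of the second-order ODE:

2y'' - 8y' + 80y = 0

Characteristic equation: 2r² - 8r + 80 = 0
Divide by 2: r² - 4r + 40 = 0
Roots: r = 2 ± 6i (complex conjugates)
General solution: y = e^(2x)(C₁cos(6x) + C₂sin(6x))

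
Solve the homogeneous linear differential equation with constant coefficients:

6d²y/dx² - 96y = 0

Characteristic equation: 6r² - 96 = 0
Divide by 6: r² - 16 = 0
Roots: r = 4, -4 (distinct real)
General solution: y = C₁e^(4x) + C₂e^(-4x)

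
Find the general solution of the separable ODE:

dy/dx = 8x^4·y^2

Separating variables and integrating:
-1/y = 8x^5/5 + C

General solution: y^-1 = (-8/5)x^5 + C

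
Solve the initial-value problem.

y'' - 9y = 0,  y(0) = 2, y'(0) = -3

General solution: y = C₁e^(3x) + C₂e^(-3x)
Applying ICs: C₁ = 1/2, C₂ = 3/2
Particular solution: y = (1/2)e^(3x) + (3/2)e^(-3x)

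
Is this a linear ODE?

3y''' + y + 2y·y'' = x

No. Nonlinear (y·y'' term)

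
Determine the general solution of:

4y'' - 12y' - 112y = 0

Characteristic equation: 4r² - 12r - 112 = 0
Divide by 4: r² - 3r - 28 = 0
Roots: r = 7, -4 (distinct real)
General solution: y = C₁e^(7x) + C₂e^(-4x)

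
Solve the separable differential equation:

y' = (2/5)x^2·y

Separating variables and integrating:
ln|y| = 2x^3/15 + C

General solution: y = Ce^(2x^3/15)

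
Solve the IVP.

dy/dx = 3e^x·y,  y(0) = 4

General solution: y = Ce^(3e^x)
Applying IC y(0) = 4:
Particular solution: y = 4e^(3(e^x - 1))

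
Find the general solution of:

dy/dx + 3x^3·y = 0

Using integrating factor method:

General solution: y = Ce^(-3x^4/4)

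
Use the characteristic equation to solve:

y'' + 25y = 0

Characteristic equation: r² + 25 = 0
Roots: r = ±5i (complex conjugates)
General solution: y = C₁cos(5x) + C₂sin(5x)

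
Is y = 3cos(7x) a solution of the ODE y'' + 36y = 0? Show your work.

Verification:
y'' = -147cos(7x)
y'' + 36y ≠ 0 (frequency mismatch: got 49 instead of 36)

No, it is not a solution.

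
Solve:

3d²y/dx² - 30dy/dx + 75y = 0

Characteristic equation: 3r² - 30r + 75 = 0
Divide by 3: r² - 10r + 25 = 0
Factored: (r - 5)² = 0
Repeated root: r = 5
General solution: y = (C₁ + C₂x)e^(5x)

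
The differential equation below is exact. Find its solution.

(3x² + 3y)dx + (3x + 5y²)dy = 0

Verify exactness: ∂M/∂y = ∂N/∂x ✓
Find F(x,y) such that ∂F/∂x = M, ∂F/∂y = N
Solution: x³ + 3xy + 5y³/3 = C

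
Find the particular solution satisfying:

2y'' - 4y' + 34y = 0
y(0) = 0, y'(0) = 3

General solution: y = e^x(C₁cos(4x) + C₂sin(4x))
Complex roots r = 1 ± 4i
Applying ICs: C₁ = 0, C₂ = 3/4
Particular solution: y = e^x((3/4)sin(4x))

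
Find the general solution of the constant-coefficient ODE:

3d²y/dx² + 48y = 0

Characteristic equation: 3r² + 48 = 0
Divide by 3: r² + 16 = 0
Roots: r = ±4i (complex conjugates)
General solution: y = C₁cos(4x) + C₂sin(4x)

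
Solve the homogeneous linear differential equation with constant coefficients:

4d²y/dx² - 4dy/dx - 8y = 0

Characteristic equation: 4r² - 4r - 8 = 0
Divide by 4: r² - r - 2 = 0
Roots: r = 2, -1 (distinct real)
General solution: y = C₁e^(2x) + C₂e^(-x)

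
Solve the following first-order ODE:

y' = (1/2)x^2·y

Separating variables and integrating:
ln|y| = x^3/6 + C

General solution: y = Ce^(x^3/6)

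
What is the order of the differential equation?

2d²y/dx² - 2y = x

The order is 2 (highest derivative is of order 2).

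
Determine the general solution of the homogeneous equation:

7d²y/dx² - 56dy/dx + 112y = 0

Characteristic equation: 7r² - 56r + 112 = 0
Divide by 7: r² - 8r + 16 = 0
Factored: (r - 4)² = 0
Repeated root: r = 4
General solution: y = (C₁ + C₂x)e^(4x)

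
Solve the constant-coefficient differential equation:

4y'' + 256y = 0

Characteristic equation: 4r² + 256 = 0
Divide by 4: r² + 64 = 0
Roots: r = ±8i (complex conjugates)
General solution: y = C₁cos(8x) + C₂sin(8x)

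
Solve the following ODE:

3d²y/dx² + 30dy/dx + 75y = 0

Characteristic equation: 3r² + 30r + 75 = 0
Divide by 3: r² + 10r + 25 = 0
Factored: (r + 5)² = 0
Repeated root: r = -5
General solution: y = (C₁ + C₂x)e^(-5x)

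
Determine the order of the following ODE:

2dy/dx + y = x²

The order is 1 (highest derivative is of order 1).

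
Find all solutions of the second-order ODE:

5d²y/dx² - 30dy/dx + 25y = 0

Characteristic equation: 5r² - 30r + 25 = 0
Divide by 5: r² - 6r + 5 = 0
Roots: r = 5, 1 (distinct real)
General solution: y = C₁e^(5x) + C₂e^x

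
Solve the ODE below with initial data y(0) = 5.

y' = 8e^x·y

General solution: y = Ce^(8e^x)
Applying IC y(0) = 5:
Particular solution: y = 5e^(8(e^x - 1))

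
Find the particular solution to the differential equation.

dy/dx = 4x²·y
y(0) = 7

General solution: y = Ce^(4x³/3)
Applying IC y(0) = 7:
Particular solution: y = 7e^(4x³/3)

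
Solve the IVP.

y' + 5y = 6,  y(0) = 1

General solution: y = 6/5 + Ce^(-5x)
Applying y(0) = 1: C = 1 - 6/5 = -1/5
Particular solution: y = 6/5 - (1/5)e^(-5x)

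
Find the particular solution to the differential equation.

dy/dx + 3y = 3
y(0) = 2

General solution: y = 1 + Ce^(-3x)
Applying y(0) = 2: C = 2 - 1 = 1
Particular solution: y = 1 + e^(-3x)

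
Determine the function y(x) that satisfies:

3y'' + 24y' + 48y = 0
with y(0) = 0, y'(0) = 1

General solution: y = (C₁ + C₂x)e^(-4x)
Repeated root r = -4
Applying ICs: C₁ = 0, C₂ = 1
Particular solution: y = xe^(-4x)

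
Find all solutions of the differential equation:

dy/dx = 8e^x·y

Separating variables and integrating:
ln|y| = 8e^x + C

General solution: y = Ce^(8e^x)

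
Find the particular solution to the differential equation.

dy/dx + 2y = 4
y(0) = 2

General solution: y = 2 + Ce^(-2x)
Applying y(0) = 2: C = 2 - 2 = 0
Particular solution: y = 2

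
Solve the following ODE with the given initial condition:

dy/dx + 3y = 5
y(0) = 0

General solution: y = 5/3 + Ce^(-3x)
Applying y(0) = 0: C = 0 - 5/3 = -5/3
Particular solution: y = 5/3 - (5/3)e^(-3x)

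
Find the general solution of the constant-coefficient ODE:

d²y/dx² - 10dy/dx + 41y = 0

Characteristic equation: r² - 10r + 41 = 0
Roots: r = 5 ± 4i (complex conjugates)
General solution: y = e^(5x)(C₁cos(4x) + C₂sin(4x))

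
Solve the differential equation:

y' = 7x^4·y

Separating variables and integrating:
ln|y| = 7x^5/5 + C

General solution: y = Ce^(7x^5/5)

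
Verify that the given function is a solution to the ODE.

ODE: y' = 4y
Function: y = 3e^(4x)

Verification:
y = 3e^(4x)
y' = 12e^(4x)
4y = 12e^(4x)
y' = 4y ✓

Yes, it is a solution.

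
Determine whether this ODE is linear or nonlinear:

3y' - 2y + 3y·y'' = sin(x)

Nonlinear (y·y'' term)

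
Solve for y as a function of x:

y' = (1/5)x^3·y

Separating variables and integrating:
ln|y| = x^4/20 + C

General solution: y = Ce^(x^4/20)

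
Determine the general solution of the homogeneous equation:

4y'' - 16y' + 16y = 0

Characteristic equation: 4r² - 16r + 16 = 0
Divide by 4: r² - 4r + 4 = 0
Factored: (r - 2)² = 0
Repeated root: r = 2
General solution: y = (C₁ + C₂x)e^(2x)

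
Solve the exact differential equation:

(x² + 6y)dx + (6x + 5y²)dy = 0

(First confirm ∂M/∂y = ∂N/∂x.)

Verify exactness: ∂M/∂y = ∂N/∂x ✓
Find F(x,y) such that ∂F/∂x = M, ∂F/∂y = N
Solution: x³/3 + 6xy + 5y³/3 = C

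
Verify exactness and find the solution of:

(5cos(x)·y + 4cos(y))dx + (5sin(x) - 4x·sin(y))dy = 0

Verify exactness: ∂M/∂y = ∂N/∂x ✓
Find F(x,y) such that ∂F/∂x = M, ∂F/∂y = N
Solution: 5sin(x)·y + 4x·cos(y) = C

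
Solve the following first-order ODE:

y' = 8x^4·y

Separating variables and integrating:
ln|y| = 8x^5/5 + C

General solution: y = Ce^(8x^5/5)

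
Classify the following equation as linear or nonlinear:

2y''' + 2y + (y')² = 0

Nonlinear ((y')² term)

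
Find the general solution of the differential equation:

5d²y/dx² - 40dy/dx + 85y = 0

Characteristic equation: 5r² - 40r + 85 = 0
Divide by 5: r² - 8r + 17 = 0
Roots: r = 4 ± i (complex conjugates)
General solution: y = e^(4x)(C₁cos(x) + C₂sin(x))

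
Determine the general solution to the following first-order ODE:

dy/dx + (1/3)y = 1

Using integrating factor method:

General solution: y = 3 + Ce^(-x/3)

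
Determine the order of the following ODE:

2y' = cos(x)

The order is 1 (highest derivative is of order 1).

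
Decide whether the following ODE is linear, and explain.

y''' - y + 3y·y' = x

Nonlinear (product y·y')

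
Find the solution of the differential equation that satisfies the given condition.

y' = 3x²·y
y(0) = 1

General solution: y = Ce^(x³)
Applying IC y(0) = 1:
Particular solution: y = e^(x³)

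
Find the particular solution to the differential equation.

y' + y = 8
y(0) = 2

General solution: y = 8 + Ce^(-x)
Applying y(0) = 2: C = 2 - 8 = -6
Particular solution: y = 8 - 6e^(-x)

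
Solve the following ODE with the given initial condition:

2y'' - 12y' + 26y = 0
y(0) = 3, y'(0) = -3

General solution: y = e^(3x)(C₁cos(2x) + C₂sin(2x))
Complex roots r = 3 ± 2i
Applying ICs: C₁ = 3, C₂ = -6
Particular solution: y = e^(3x)(3cos(2x) - 6sin(2x))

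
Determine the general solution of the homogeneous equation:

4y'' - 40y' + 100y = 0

Characteristic equation: 4r² - 40r + 100 = 0
Divide by 4: r² - 10r + 25 = 0
Factored: (r - 5)² = 0
Repeated root: r = 5
General solution: y = (C₁ + C₂x)e^(5x)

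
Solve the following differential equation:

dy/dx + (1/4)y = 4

Using integrating factor method:

General solution: y = 16 + Ce^(-x/4)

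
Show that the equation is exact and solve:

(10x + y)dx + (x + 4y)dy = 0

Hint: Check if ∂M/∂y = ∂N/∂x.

Verify exactness: ∂M/∂y = ∂N/∂x ✓
Find F(x,y) such that ∂F/∂x = M, ∂F/∂y = N
Solution: 5x² + xy + 2y² = C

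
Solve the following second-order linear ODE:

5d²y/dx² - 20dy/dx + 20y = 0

Characteristic equation: 5r² - 20r + 20 = 0
Divide by 5: r² - 4r + 4 = 0
Factored: (r - 2)² = 0
Repeated root: r = 2
General solution: y = (C₁ + C₂x)e^(2x)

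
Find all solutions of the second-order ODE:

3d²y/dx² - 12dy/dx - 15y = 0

Characteristic equation: 3r² - 12r - 15 = 0
Divide by 3: r² - 4r - 5 = 0
Roots: r = 5, -1 (distinct real)
General solution: y = C₁e^(5x) + C₂e^(-x)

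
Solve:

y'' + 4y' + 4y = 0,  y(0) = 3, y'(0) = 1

General solution: y = (C₁ + C₂x)e^(-2x)
Repeated root r = -2
Applying ICs: C₁ = 3, C₂ = 7
Particular solution: y = (3 + 7x)e^(-2x)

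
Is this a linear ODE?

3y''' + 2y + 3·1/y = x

No. Nonlinear (1/y term)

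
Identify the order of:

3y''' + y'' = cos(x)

The order is 3 (highest derivative is of order 3).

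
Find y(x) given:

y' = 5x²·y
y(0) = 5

General solution: y = Ce^(5x³/3)
Applying IC y(0) = 5:
Particular solution: y = 5e^(5x³/3)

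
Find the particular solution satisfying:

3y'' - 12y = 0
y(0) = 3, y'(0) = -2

General solution: y = C₁e^(2x) + C₂e^(-2x)
Applying ICs: C₁ = 1, C₂ = 2
Particular solution: y = e^(2x) + 2e^(-2x)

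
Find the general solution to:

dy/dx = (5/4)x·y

Separating variables and integrating:
ln|y| = 5x^2/8 + C

General solution: y = Ce^(5x^2/8)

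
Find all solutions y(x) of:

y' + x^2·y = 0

Using integrating factor method:

General solution: y = Ce^(-x^3/3)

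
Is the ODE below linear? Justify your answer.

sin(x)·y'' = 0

Yes. Linear (y and its derivatives appear to the first power only, no products of y terms)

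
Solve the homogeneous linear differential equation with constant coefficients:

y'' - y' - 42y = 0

Characteristic equation: r² - r - 42 = 0
Roots: r = 7, -6 (distinct real)
General solution: y = C₁e^(7x) + C₂e^(-6x)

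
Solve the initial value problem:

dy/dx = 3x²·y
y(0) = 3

General solution: y = Ce^(x³)
Applying IC y(0) = 3:
Particular solution: y = 3e^(x³)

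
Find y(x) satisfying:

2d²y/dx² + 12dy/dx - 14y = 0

Characteristic equation: 2r² + 12r - 14 = 0
Divide by 2: r² + 6r - 7 = 0
Roots: r = 1, -7 (distinct real)
General solution: y = C₁e^x + C₂e^(-7x)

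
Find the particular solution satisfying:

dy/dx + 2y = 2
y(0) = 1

General solution: y = 1 + Ce^(-2x)
Applying y(0) = 1: C = 1 - 1 = 0
Particular solution: y = 1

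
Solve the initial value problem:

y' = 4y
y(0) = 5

General solution: y = Ce^(4x)
Applying IC y(0) = 5:
Particular solution: y = 5e^(4x)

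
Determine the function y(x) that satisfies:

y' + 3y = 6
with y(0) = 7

General solution: y = 2 + Ce^(-3x)
Applying y(0) = 7: C = 7 - 2 = 5
Particular solution: y = 2 + 5e^(-3x)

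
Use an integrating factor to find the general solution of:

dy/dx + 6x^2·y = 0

Using integrating factor method:

General solution: y = Ce^(-2x^3)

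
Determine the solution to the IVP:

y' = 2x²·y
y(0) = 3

General solution: y = Ce^(2x³/3)
Applying IC y(0) = 3:
Particular solution: y = 3e^(2x³/3)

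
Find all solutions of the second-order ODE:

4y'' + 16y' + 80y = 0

Characteristic equation: 4r² + 16r + 80 = 0
Divide by 4: r² + 4r + 20 = 0
Roots: r = -2 ± 4i (complex conjugates)
General solution: y = e^(-2x)(C₁cos(4x) + C₂sin(4x))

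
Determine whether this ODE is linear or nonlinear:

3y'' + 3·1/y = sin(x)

Nonlinear (1/y term)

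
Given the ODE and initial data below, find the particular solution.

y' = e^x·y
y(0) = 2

General solution: y = Ce^(e^x)
Applying IC y(0) = 2:
Particular solution: y = 2e^(e^x - 1)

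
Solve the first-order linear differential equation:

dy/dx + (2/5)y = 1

Using integrating factor method:

General solution: y = 5/2 + Ce^(-2x/5)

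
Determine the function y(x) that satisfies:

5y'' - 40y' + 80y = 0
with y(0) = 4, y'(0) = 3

General solution: y = (C₁ + C₂x)e^(4x)
Repeated root r = 4
Applying ICs: C₁ = 4, C₂ = -13
Particular solution: y = (4 - 13x)e^(4x)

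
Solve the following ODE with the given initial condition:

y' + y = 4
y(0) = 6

General solution: y = 4 + Ce^(-x)
Applying y(0) = 6: C = 6 - 4 = 2
Particular solution: y = 4 + 2e^(-x)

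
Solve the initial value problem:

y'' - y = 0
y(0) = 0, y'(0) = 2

General solution: y = C₁e^x + C₂e^(-x)
Applying ICs: C₁ = 1, C₂ = -1
Particular solution: y = e^x - e^(-x)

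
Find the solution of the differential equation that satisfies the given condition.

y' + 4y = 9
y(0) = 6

General solution: y = 9/4 + Ce^(-4x)
Applying y(0) = 6: C = 6 - 9/4 = 15/4
Particular solution: y = 9/4 + (15/4)e^(-4x)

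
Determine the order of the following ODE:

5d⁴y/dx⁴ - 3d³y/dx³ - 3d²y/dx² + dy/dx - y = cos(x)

The order is 4 (highest derivative is of order 4).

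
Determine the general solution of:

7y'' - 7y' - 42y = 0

Characteristic equation: 7r² - 7r - 42 = 0
Divide by 7: r² - r - 6 = 0
Roots: r = 3, -2 (distinct real)
General solution: y = C₁e^(3x) + C₂e^(-2x)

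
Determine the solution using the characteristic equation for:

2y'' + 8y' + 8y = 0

Characteristic equation: 2r² + 8r + 8 = 0
Divide by 2: r² + 4r + 4 = 0
Factored: (r + 2)² = 0
Repeated root: r = -2
General solution: y = (C₁ + C₂x)e^(-2x)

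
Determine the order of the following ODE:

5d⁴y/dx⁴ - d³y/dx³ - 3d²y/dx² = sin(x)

The order is 4 (highest derivative is of order 4).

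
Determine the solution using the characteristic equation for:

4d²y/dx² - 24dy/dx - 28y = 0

Characteristic equation: 4r² - 24r - 28 = 0
Divide by 4: r² - 6r - 7 = 0
Roots: r = 7, -1 (distinct real)
General solution: y = C₁e^(7x) + C₂e^(-x)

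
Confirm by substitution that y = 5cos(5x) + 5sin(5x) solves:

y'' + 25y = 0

Verification:
y'' = -125cos(5x) - 125sin(5x)
y'' + 25y = 0 ✓

Yes, it is a solution.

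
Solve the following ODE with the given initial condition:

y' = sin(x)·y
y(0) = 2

General solution: y = Ce^(-cos(x))
Applying IC y(0) = 2:
Particular solution: y = 2e^(1-cos(x))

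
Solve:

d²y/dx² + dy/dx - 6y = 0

Characteristic equation: r² + r - 6 = 0
Roots: r = 2, -3 (distinct real)
General solution: y = C₁e^(2x) + C₂e^(-3x)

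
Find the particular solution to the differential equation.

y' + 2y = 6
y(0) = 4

General solution: y = 3 + Ce^(-2x)
Applying y(0) = 4: C = 4 - 3 = 1
Particular solution: y = 3 + e^(-2x)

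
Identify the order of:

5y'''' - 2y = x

The order is 4 (highest derivative is of order 4).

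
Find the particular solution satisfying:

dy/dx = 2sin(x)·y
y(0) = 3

General solution: y = Ce^(-2cos(x))
Applying IC y(0) = 3:
Particular solution: y = 3e^(2(1-cos(x)))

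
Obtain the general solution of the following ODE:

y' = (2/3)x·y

Separating variables and integrating:
ln|y| = x^2/3 + C

General solution: y = Ce^(x^2/3)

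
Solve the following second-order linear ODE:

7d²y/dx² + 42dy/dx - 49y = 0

Characteristic equation: 7r² + 42r - 49 = 0
Divide by 7: r² + 6r - 7 = 0
Roots: r = 1, -7 (distinct real)
General solution: y = C₁e^x + C₂e^(-7x)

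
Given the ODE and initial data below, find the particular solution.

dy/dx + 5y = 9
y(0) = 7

General solution: y = 9/5 + Ce^(-5x)
Applying y(0) = 7: C = 7 - 9/5 = 26/5
Particular solution: y = 9/5 + (26/5)e^(-5x)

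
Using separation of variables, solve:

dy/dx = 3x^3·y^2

Separating variables and integrating:
-1/y = 3x^4/4 + C

General solution: y^-1 = (-3/4)x^4 + C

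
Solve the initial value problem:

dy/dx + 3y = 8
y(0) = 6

General solution: y = 8/3 + Ce^(-3x)
Applying y(0) = 6: C = 6 - 8/3 = 10/3
Particular solution: y = 8/3 + (10/3)e^(-3x)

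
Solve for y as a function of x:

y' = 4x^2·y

Separating variables and integrating:
ln|y| = 4x^3/3 + C

General solution: y = Ce^(4x^3/3)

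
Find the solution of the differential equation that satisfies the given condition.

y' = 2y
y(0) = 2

General solution: y = Ce^(2x)
Applying IC y(0) = 2:
Particular solution: y = 2e^(2x)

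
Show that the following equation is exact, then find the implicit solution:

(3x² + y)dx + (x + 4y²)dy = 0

Verify exactness: ∂M/∂y = ∂N/∂x ✓
Find F(x,y) such that ∂F/∂x = M, ∂F/∂y = N
Solution: x³ + xy + 4y³/3 = C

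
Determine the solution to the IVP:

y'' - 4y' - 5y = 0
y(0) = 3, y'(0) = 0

General solution: y = C₁e^(5x) + C₂e^(-x)
Applying ICs: C₁ = 1/2, C₂ = 5/2
Particular solution: y = (1/2)e^(5x) + (5/2)e^(-x)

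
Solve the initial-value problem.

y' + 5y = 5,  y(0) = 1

General solution: y = 1 + Ce^(-5x)
Applying y(0) = 1: C = 1 - 1 = 0
Particular solution: y = 1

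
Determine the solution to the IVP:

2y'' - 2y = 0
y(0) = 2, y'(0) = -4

General solution: y = C₁e^x + C₂e^(-x)
Applying ICs: C₁ = -1, C₂ = 3
Particular solution: y = -e^x + 3e^(-x)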